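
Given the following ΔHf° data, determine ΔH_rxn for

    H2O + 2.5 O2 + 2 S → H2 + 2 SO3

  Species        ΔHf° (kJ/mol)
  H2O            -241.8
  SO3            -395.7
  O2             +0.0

ΔH_rxn = -549.6 kJ/mol

ΔH°rxn = Σ nΔHf°(products) − Σ nΔHf°(reactants).
Products: 1·(+0.0) + 2·(-395.7) = -791.4
Reactants: 1·(-241.8) + 5/2·(+0.0) + 2·(+0.0) = -241.8
ΔH_rxn = (-791.4) − (-241.8) = -549.6 kJ/mol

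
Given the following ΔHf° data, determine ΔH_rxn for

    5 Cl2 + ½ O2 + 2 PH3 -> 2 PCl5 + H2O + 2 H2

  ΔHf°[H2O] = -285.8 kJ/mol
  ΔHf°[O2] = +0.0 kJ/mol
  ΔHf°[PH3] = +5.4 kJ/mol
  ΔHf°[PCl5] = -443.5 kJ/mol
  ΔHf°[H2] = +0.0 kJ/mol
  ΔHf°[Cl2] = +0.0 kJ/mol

Products: 2·(-443.5) + 1·(-285.8) + 2·(+0.0) = -1172.8
Reactants: 5·(+0.0) + 1/2·(+0.0) + 2·(+5.4) = +10.8
ΔH_rxn = (-1172.8) − (+10.8) = -1183.6 kJ/mol

ΔH_rxn = -1183.6 kJ/mol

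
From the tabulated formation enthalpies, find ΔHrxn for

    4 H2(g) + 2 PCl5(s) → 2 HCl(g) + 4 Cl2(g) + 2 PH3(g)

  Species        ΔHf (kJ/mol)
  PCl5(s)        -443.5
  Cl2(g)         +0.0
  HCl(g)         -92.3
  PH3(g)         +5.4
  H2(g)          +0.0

ΔHrxn = 713.2 kJ/mol

ΔH°rxn = Σ nΔHf°(products) − Σ nΔHf°(reactants).
Products: 2·(-92.3) + 4·(+0.0) + 2·(+5.4) = -173.8
Reactants: 4·(+0.0) + 2·(-443.5) = -887.0
ΔHrxn = (-173.8) − (-887.0) = 713.2 kJ/mol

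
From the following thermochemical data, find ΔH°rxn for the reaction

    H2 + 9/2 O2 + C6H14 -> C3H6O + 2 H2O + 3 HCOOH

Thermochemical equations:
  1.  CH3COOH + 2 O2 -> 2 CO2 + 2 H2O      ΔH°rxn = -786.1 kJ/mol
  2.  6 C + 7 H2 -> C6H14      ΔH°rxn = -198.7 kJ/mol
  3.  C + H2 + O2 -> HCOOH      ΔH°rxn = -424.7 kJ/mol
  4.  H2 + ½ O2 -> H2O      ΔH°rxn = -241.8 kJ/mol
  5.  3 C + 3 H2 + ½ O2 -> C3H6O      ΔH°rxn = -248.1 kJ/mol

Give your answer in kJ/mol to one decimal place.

eq. 1: not needed.
eq. 2 reversed: +198.7 kJ/mol
eq. 3 × 3: (3)·(-424.7) = -1274.1 kJ/mol
eq. 4 × 2: (2)·(-241.8) = -483.6 kJ/mol
eq. 5 as written: -248.1 kJ/mol
ΔH°rxn = (-1)·(-198.7) + (3)·(-424.7) + (2)·(-241.8) + (1)·(-248.1) = -1807.1 kJ/mol

ΔH°rxn = -1807.1 kJ/mol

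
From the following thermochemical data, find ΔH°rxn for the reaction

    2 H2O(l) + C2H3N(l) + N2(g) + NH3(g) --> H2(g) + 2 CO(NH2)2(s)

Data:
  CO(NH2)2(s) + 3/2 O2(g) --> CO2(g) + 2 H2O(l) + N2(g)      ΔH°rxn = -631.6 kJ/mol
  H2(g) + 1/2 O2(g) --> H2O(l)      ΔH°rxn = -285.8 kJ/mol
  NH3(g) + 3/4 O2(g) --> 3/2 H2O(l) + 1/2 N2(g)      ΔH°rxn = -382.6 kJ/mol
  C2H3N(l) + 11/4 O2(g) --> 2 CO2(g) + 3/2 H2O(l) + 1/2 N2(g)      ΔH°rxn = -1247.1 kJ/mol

equation 1 reversed and × 2: (-2)·(-631.6) = +1263.2 kJ/mol
equation 2 reversed: +285.8 kJ/mol
equation 3 as written: -382.6 kJ/mol
equation 4 as written: -1247.1 kJ/mol
ΔH°rxn = (+1263.2) + (+285.8) + (-382.6) + (-1247.1) = -80.7 kJ/mol

ΔH°rxn = -80.7 kJ/mol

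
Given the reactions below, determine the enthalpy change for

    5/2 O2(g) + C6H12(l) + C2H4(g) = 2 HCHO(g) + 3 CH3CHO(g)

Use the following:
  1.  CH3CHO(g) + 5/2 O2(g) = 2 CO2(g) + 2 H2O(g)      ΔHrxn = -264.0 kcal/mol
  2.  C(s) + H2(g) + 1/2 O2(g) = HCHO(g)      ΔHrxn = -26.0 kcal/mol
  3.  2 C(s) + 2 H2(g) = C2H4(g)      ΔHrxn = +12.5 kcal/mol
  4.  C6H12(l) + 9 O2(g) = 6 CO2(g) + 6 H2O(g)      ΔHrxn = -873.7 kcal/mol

eq. 1 reversed and × 3: (-3)·(-264.0) = +792.0 kcal/mol
eq. 2 × 2: (2)·(-26.0) = -52.0 kcal/mol
eq. 3 reversed: -12.5 kcal/mol
eq. 4 as written: -873.7 kcal/mol
ΔHrxn = (-3)·(-264.0) + (2)·(-26.0) + (-1)·(+12.5) + (1)·(-873.7) = -146.2 kcal/mol

ΔHrxn = -146.2 kcal/mol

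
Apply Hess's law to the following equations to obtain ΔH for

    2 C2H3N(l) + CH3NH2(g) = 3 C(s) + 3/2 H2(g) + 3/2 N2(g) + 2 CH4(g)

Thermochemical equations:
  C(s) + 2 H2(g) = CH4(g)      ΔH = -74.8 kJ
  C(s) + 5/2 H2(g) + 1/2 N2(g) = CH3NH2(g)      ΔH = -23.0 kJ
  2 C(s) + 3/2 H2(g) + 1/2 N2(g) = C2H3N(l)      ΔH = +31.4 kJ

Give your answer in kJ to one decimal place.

equation 1 × 2: (2)·(-74.8) = -149.6 kJ
equation 2 reversed: +23.0 kJ
equation 3 reversed and × 2: (-2)·(+31.4) = -62.8 kJ
By Hess's law, ΔH = (2)·(-74.8) + (-1)·(-23.0) + (-2)·(+31.4) = -189.4 kJ

ΔH = -189.4 kJ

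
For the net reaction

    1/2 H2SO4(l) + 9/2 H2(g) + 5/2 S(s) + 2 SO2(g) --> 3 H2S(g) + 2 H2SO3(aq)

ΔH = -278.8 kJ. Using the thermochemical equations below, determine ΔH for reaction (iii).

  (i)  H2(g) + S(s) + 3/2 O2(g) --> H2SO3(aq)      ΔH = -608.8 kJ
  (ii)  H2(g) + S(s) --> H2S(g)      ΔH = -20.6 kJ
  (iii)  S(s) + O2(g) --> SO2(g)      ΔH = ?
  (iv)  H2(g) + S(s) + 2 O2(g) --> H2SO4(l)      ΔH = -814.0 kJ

(i) × 2: (2)·(-608.8) = -1217.6 kJ
(ii) × 3: (3)·(-20.6) = -61.8 kJ
(iii) reversed and × 2: contributes −2·x
(iv) reversed and × 1/2: (-1/2)·(-814.0) = +407.0 kJ
-278.8 = (-1217.6) + (-61.8) + (+407.0) − 2·x
x = (-278.8 − (-872.4)) / (-2) = -296.8 kJ

ΔH = -296.8 kJ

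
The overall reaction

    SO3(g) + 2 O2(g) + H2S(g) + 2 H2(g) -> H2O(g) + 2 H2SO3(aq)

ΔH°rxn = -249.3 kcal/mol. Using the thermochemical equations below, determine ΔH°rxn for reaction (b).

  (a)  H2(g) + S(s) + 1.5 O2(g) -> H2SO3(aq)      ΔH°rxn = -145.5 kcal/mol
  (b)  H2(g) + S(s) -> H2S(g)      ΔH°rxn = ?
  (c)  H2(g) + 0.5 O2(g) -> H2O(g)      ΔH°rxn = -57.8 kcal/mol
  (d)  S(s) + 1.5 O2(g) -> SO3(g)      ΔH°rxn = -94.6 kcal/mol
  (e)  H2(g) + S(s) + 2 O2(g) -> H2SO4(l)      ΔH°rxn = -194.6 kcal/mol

ΔH°rxn = -4.9 kcal/mol

(a) × 2: (2)·(-145.5) = -291.0 kcal/mol
(b) reversed: contributes −x
(c) as written: -57.8 kcal/mol
(d) reversed: +94.6 kcal/mol
(e): not needed.
-249.3 = (-291.0) + (-57.8) + (+94.6) − x
x = (-249.3 − (-254.2)) / (-1) = -4.9 kcal/mol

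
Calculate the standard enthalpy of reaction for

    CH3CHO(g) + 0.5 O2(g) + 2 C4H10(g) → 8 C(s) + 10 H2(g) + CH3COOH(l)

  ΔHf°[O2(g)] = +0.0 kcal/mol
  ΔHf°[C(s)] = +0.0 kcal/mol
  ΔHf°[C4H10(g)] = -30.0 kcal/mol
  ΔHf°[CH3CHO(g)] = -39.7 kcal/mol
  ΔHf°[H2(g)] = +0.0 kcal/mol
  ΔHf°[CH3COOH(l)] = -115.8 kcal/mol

Products: 8·(+0.0) + 10·(+0.0) + 1·(-115.8) = -115.8
Reactants: 1·(-39.7) + 1/2·(+0.0) + 2·(-30.0) = -99.7
ΔH_rxn = (-115.8) − (-99.7) = -16.1 kcal/mol

ΔH_rxn = -16.1 kcal/mol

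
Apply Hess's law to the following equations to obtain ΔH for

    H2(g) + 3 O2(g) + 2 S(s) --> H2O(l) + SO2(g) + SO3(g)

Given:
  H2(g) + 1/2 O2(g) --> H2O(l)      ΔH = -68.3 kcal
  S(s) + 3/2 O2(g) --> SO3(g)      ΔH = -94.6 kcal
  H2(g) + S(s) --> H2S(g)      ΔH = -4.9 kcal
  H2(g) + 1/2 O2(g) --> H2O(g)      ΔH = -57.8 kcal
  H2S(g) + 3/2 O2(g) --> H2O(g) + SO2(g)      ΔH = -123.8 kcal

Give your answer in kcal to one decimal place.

equation 1 as written: -68.3 kcal
equation 2 as written: -94.6 kcal
equation 3 as written: -4.9 kcal
equation 4 reversed: +57.8 kcal
equation 5 as written: -123.8 kcal
Combining the equations, ΔH = (1)·(-68.3) + (1)·(-94.6) + (1)·(-4.9) + (-1)·(-57.8) + (1)·(-123.8) = -233.8 kcal

ΔH = -233.8 kcal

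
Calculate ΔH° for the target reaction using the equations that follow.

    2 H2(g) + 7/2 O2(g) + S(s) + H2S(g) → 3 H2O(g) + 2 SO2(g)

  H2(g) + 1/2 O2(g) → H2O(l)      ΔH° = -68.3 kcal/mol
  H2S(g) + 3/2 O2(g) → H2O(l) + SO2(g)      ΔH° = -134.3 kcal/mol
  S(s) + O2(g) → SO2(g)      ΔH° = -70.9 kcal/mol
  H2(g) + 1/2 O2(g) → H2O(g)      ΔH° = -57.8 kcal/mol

equation 1 reversed: +68.3 kcal/mol
equation 2 as written: -134.3 kcal/mol
equation 3 as written: -70.9 kcal/mol
equation 4 × 3: (3)·(-57.8) = -173.4 kcal/mol
ΔH° = (+68.3) + (-134.3) + (-70.9) + (-173.4) = -310.3 kcal/mol

ΔH° = -310.3 kcal/mol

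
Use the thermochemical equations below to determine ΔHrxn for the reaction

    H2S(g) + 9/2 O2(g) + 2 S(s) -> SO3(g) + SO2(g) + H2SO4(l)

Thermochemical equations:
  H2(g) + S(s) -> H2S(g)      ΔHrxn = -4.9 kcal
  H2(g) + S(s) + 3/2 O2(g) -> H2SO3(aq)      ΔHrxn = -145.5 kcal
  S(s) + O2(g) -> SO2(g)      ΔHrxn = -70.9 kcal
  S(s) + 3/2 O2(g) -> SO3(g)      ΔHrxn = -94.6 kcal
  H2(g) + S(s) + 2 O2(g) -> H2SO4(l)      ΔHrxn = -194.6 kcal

equation 1 reversed: +4.9 kcal
equation 2: not needed.
equation 3 as written: -70.9 kcal
equation 4 as written: -94.6 kcal
equation 5 as written: -194.6 kcal
Summing the manipulated equations, ΔHrxn = (+4.9) + (-70.9) + (-94.6) + (-194.6) = -355.2 kcal

ΔHrxn = -355.2 kcal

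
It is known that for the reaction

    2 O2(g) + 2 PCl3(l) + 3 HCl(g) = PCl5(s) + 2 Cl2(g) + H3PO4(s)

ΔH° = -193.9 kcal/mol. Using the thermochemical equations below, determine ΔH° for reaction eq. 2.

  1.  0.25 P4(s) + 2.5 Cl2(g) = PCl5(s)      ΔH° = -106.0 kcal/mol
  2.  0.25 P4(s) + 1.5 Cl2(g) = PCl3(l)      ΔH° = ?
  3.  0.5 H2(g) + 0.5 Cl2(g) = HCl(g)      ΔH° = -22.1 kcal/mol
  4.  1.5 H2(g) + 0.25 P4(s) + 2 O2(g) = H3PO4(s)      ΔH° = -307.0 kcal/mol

ΔH° = -76.4 kcal/mol

eq. 1 as written (PCl5(s) already on the product side): -106.0 kcal/mol
eq. 2 reversed and × 2 (PCl3(l) must end up as a reactant; ×2 to match 2 PCl3(l) in the target): contributes −2·x
eq. 3 reversed and × 3 (reverse to put HCl(g) on the reactant side; ×3 to match 3 HCl(g) in the target): (-3)·(-22.1) = +66.3 kcal/mol
eq. 4 as written (H3PO4(s) already on the product side): -307.0 kcal/mol
-193.9 = (-106.0) + (+66.3) + (-307.0) − 2·x
x = (-193.9 − (-346.7)) / (-2) = -76.4 kcal/mol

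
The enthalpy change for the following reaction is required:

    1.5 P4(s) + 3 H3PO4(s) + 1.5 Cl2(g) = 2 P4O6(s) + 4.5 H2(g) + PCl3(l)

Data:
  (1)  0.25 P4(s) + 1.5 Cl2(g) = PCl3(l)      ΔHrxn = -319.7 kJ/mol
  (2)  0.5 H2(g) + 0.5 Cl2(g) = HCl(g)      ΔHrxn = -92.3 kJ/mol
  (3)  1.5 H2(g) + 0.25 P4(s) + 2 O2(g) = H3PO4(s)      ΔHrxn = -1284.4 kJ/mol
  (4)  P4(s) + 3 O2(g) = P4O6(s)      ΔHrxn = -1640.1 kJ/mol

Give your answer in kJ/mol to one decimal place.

(1) as written: -319.7 kJ/mol
(2): not needed.
(3) reversed and × 3: (-3)·(-1284.4) = +3853.2 kJ/mol
(4) × 2: (2)·(-1640.1) = -3280.2 kJ/mol
Combining the equations, ΔHrxn = (-319.7) + (+3853.2) + (-3280.2) = 253.3 kJ/mol

ΔHrxn = 253.3 kJ/mol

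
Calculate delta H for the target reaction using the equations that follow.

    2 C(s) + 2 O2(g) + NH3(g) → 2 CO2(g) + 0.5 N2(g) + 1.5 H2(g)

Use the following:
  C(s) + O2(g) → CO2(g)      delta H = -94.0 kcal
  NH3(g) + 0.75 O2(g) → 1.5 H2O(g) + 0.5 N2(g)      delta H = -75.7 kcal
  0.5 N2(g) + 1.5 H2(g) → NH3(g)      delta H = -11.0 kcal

delta H = -177.0 kcal

equation 1 × 2: (2)·(-94.0) = -188.0 kcal
equation 2: not needed.
equation 3 reversed: +11.0 kcal
delta H = (-188.0) + (+11.0) = -177.0 kcal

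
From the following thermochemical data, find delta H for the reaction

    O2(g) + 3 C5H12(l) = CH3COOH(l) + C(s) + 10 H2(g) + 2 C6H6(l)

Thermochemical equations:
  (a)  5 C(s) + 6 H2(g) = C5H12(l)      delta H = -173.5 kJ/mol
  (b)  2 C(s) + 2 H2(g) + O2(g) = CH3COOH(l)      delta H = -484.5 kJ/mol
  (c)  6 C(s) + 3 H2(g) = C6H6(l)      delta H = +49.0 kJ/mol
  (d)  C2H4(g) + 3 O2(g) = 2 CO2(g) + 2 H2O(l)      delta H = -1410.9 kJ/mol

delta H = 134.0 kJ/mol

(a) reversed and × 3: (-3)·(-173.5) = +520.5 kJ/mol
(b) as written: -484.5 kJ/mol
(c) × 2: (2)·(+49.0) = +98.0 kJ/mol
(d): not needed.
delta H = (-3)·(-173.5) + (1)·(-484.5) + (2)·(+49.0) = 134.0 kJ/mol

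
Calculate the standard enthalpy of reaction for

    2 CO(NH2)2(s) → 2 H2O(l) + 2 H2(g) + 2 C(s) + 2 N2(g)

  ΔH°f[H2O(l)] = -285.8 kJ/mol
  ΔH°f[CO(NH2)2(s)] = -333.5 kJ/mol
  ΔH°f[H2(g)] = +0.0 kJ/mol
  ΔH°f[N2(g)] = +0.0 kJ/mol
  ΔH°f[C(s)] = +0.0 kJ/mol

Products: 2·(-285.8) + 2·(+0.0) + 2·(+0.0) + 2·(+0.0) = -571.6
Reactants: 2·(-333.5) = -667.0
ΔHrxn = (-571.6) − (-667.0) = 95.4 kJ/mol

ΔHrxn = 95.4 kJ/mol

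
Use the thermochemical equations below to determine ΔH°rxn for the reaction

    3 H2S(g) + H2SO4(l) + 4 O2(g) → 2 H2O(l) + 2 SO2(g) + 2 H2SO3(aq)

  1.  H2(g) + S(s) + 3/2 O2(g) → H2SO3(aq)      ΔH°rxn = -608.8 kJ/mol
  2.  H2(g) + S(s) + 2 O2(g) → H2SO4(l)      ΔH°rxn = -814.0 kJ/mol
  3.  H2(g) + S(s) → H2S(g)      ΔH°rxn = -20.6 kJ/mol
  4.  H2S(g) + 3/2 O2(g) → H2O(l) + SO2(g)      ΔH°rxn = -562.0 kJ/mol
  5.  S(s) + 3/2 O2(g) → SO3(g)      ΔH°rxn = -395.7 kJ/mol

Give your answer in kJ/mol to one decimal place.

ΔH°rxn = -1507.0 kJ/mol

eq. 1 × 2: (2)·(-608.8) = -1217.6 kJ/mol
eq. 2 reversed: +814.0 kJ/mol
eq. 3 reversed: +20.6 kJ/mol
eq. 4 × 2: (2)·(-562.0) = -1124.0 kJ/mol
eq. 5: not needed.
Since enthalpy is a state function, ΔH°rxn = (-1217.6) + (+814.0) + (+20.6) + (-1124.0) = -1507.0 kJ/mol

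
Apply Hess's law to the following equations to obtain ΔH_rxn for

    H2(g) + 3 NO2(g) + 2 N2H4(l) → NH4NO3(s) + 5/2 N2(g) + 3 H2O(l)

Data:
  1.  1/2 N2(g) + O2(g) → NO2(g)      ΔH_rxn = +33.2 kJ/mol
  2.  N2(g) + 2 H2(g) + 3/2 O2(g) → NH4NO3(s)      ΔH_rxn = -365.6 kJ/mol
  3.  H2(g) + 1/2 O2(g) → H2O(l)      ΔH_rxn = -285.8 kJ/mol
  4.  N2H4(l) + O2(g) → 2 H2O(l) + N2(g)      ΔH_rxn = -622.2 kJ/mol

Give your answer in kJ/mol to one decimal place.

ΔH_rxn = -1423.8 kJ/mol

eq. 1 reversed and × 3: (-3)·(+33.2) = -99.6 kJ/mol
eq. 2 as written: -365.6 kJ/mol
eq. 3 reversed: +285.8 kJ/mol
eq. 4 × 2: (2)·(-622.2) = -1244.4 kJ/mol
ΔH_rxn = (-3)·(+33.2) + (1)·(-365.6) + (-1)·(-285.8) + (2)·(-622.2) = -1423.8 kJ/mol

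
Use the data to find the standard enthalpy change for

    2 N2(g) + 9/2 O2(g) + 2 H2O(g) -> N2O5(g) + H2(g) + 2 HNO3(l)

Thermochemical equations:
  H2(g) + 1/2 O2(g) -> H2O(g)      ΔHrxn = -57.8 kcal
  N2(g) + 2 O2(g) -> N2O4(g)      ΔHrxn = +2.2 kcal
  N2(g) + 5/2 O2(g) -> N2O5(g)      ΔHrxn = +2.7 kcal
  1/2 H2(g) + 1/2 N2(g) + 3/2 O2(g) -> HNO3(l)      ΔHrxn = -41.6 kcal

ΔHrxn = 35.1 kcal

equation 1 reversed and × 2: (-2)·(-57.8) = +115.6 kcal
equation 2: not needed.
equation 3 as written: +2.7 kcal
equation 4 × 2: (2)·(-41.6) = -83.2 kcal
ΔHrxn = (-2)·(-57.8) + (1)·(+2.7) + (2)·(-41.6) = 35.1 kcal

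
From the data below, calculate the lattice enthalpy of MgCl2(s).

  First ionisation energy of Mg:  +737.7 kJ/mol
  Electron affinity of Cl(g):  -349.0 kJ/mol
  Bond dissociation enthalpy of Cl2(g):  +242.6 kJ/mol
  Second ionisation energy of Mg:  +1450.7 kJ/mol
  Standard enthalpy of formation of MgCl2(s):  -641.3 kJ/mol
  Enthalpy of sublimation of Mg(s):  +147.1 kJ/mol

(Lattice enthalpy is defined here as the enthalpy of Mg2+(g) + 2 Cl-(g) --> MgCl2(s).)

U = -2521.4 kJ/mol

ΔHf° = 1·ΔHsub + 1·(ΣIE) + 1·D(Cl2) + 2·EA + U
-641.3 = 1·(+147.1) + 1·(+2188.4) + 1·(+242.6) + 2·(-349.0) + U
U = -641.3 − (+1880.1) = -2521.4 kJ/mol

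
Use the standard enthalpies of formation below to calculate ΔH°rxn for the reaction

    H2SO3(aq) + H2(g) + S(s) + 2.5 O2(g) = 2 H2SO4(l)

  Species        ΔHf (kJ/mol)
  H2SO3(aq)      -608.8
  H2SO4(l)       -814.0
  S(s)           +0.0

ΔH°rxn = -1019.2 kJ/mol

Products: 2·(-814.0) = -1628.0
Reactants: 1·(-608.8) + 1·(+0.0) + 1·(+0.0) + 5/2·(+0.0) = -608.8
ΔH°rxn = (-1628.0) − (-608.8) = -1019.2 kJ/mol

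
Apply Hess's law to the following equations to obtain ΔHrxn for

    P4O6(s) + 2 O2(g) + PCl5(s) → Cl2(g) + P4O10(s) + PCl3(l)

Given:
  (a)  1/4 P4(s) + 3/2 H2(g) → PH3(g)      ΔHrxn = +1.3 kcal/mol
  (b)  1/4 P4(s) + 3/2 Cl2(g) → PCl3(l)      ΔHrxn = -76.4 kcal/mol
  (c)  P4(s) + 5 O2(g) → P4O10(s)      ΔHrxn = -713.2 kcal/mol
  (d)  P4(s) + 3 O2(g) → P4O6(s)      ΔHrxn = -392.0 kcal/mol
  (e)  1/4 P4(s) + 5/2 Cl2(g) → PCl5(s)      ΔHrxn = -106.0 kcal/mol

(a): not needed.
(b) as written: -76.4 kcal/mol
(c) as written: -713.2 kcal/mol
(d) reversed: +392.0 kcal/mol
(e) reversed: +106.0 kcal/mol
Combining the equations, ΔHrxn = (-76.4) + (-713.2) + (+392.0) + (+106.0) = -291.6 kcal/mol

ΔHrxn = -291.6 kcal/mol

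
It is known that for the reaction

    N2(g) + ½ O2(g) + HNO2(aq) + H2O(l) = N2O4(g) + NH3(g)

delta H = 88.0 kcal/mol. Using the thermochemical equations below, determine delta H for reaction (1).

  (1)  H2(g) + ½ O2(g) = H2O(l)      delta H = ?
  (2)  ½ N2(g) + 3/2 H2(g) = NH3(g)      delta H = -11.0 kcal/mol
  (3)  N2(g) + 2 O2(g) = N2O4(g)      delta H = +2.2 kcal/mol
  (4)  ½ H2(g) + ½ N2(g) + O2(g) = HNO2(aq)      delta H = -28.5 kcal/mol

delta H = -68.3 kcal/mol

(1) reversed: contributes −x
(2) as written: -11.0 kcal/mol
(3) as written: +2.2 kcal/mol
(4) reversed: +28.5 kcal/mol
+88.0 = (-11.0) + (+2.2) + (+28.5) − x
x = (+88.0 − (+19.7)) / (-1) = -68.3 kcal/mol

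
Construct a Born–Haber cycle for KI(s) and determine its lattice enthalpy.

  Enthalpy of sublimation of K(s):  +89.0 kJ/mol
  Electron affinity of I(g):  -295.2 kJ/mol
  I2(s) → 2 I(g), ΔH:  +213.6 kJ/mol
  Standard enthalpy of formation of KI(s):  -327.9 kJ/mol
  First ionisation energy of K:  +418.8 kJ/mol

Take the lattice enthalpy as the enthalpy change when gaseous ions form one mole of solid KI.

ΔHf° = 1·ΔHsub + 1·(ΣIE) + 1/2·D(I2) + 1·EA + U
-327.9 = 1·(+89.0) + 1·(+418.8) + 1/2·(+213.6) + 1·(-295.2) + U
U = -327.9 − (+319.4) = -647.3 kJ/mol

U = -647.3 kJ/mol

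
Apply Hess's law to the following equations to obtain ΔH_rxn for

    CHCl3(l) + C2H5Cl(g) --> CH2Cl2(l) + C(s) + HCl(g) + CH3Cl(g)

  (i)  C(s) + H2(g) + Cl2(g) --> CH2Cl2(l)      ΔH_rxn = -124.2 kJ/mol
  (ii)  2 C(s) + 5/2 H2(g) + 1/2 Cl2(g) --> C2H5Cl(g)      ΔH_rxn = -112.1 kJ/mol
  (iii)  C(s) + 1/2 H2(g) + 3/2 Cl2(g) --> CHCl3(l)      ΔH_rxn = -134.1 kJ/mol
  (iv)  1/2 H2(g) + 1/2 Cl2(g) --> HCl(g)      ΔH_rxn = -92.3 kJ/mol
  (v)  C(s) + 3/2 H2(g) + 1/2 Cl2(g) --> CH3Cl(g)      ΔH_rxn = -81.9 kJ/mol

(i) as written (CH2Cl2(l) already on the product side): -124.2 kJ/mol
(ii) reversed (reverse to put C2H5Cl(g) on the reactant side): +112.1 kJ/mol
(iii) reversed (CHCl3(l) must end up as a reactant): +134.1 kJ/mol
(iv) as written (HCl(g) already on the product side): -92.3 kJ/mol
(v) as written (CH3Cl(g) already on the product side): -81.9 kJ/mol
By Hess's law, ΔH_rxn = (1)·(-124.2) + (-1)·(-112.1) + (-1)·(-134.1) + (1)·(-92.3) + (1)·(-81.9) = -52.2 kJ/mol

ΔH_rxn = -52.2 kJ/mol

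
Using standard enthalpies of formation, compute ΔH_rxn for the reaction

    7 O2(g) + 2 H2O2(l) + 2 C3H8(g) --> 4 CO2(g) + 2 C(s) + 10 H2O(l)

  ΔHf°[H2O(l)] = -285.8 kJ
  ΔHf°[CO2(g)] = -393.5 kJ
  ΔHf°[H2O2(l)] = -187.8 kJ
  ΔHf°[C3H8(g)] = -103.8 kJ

ΔH_rxn = -3848.8 kJ

ΔH°rxn = Σ nΔHf°(products) − Σ nΔHf°(reactants).
Products: 4·(-393.5) + 2·(+0.0) + 10·(-285.8) = -4432.0
Reactants: 7·(+0.0) + 2·(-187.8) + 2·(-103.8) = -583.2
ΔH_rxn = (-4432.0) − (-583.2) = -3848.8 kJ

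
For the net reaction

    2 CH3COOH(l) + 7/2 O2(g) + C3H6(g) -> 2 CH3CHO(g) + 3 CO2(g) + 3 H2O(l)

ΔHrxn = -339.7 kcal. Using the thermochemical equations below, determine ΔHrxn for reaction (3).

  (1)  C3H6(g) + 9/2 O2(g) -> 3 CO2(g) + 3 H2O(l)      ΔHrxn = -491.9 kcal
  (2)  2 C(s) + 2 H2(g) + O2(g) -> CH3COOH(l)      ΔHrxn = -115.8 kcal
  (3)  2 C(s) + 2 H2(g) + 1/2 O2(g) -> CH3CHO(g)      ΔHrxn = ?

ΔHrxn = -39.7 kcal

(1) as written: -491.9 kcal
(2) reversed and × 2: (-2)·(-115.8) = +231.6 kcal
(3) × 2: contributes 2·x
-339.7 = (-491.9) + (+231.6) + 2·x
x = (-339.7 − (-260.3)) / (2) = -39.7 kcal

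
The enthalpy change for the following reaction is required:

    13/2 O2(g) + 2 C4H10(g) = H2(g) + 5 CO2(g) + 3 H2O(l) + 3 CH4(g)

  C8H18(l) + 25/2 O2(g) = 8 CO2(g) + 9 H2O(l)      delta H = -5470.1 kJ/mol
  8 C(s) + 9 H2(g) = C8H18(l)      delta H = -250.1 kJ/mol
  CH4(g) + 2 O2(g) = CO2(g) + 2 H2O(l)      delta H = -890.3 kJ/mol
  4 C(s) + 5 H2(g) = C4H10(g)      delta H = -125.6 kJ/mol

equation 1 as written: -5470.1 kJ/mol
equation 2 as written: -250.1 kJ/mol
equation 3 reversed and × 3: (-3)·(-890.3) = +2670.9 kJ/mol
equation 4 reversed and × 2: (-2)·(-125.6) = +251.2 kJ/mol
Combining the equations, delta H = (-5470.1) + (-250.1) + (+2670.9) + (+251.2) = -2798.1 kJ/mol

delta H = -2798.1 kJ/mol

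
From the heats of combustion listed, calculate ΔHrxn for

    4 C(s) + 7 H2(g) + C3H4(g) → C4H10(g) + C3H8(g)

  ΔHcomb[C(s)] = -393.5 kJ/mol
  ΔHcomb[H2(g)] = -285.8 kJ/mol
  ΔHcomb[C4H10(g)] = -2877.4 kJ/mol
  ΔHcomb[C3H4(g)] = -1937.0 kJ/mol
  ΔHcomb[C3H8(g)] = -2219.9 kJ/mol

ΔHrxn = -414.3 kJ/mol

With combustion enthalpies, reactants minus products:
= [4·(-393.5) + 7·(-285.8) + 1·(-1937.0)] − [1·(-2877.4) + 1·(-2219.9)]
= -414.3 kJ/mol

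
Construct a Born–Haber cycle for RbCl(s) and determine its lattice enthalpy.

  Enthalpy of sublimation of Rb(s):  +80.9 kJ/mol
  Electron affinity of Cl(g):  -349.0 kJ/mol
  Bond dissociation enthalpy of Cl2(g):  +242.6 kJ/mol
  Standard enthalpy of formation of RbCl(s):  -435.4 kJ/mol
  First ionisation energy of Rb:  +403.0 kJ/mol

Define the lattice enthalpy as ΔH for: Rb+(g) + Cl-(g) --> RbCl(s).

U = -691.6 kJ/mol

ΔHf° = 1·ΔHsub + 1·(ΣIE) + 1/2·D(Cl2) + 1·EA + U
-435.4 = 1·(+80.9) + 1·(+403.0) + 1/2·(+242.6) + 1·(-349.0) + U
U = -435.4 − (+256.2) = -691.6 kJ/mol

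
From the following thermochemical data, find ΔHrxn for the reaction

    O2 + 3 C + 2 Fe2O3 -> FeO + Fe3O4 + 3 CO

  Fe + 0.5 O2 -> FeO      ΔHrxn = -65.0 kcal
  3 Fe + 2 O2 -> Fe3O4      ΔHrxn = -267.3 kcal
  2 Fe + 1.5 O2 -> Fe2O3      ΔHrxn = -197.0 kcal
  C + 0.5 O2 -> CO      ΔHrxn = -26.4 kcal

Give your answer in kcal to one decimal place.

equation 1 as written: -65.0 kcal
equation 2 as written: -267.3 kcal
equation 3 reversed and × 2: (-2)·(-197.0) = +394.0 kcal
equation 4 × 3: (3)·(-26.4) = -79.2 kcal
By Hess's law, ΔHrxn = (1)·(-65.0) + (1)·(-267.3) + (-2)·(-197.0) + (3)·(-26.4) = -17.5 kcal

ΔHrxn = -17.5 kcal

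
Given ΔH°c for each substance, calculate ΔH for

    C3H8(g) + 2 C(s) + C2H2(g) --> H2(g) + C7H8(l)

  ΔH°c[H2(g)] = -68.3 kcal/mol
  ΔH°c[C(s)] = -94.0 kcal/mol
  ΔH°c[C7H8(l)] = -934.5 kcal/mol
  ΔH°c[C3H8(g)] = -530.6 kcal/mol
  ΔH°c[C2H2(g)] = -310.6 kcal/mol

Using ΔH = Σ nΔHc°(reactants) − Σ nΔHc°(products):
= [1·(-530.6) + 2·(-94.0) + 1·(-310.6)] − [1·(-68.3) + 1·(-934.5)]
= -26.4 kcal/mol

ΔH = -26.4 kcal/mol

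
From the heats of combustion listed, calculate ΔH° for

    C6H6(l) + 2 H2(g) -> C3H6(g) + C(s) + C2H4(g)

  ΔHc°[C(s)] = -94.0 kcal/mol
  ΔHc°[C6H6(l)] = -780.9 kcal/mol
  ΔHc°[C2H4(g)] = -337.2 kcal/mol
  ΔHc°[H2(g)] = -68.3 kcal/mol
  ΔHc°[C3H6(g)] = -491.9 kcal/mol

ΔH° = 5.6 kcal/mol

Using ΔH = Σ nΔHc°(reactants) − Σ nΔHc°(products):
= [1·(-780.9) + 2·(-68.3)] − [1·(-491.9) + 1·(-94.0) + 1·(-337.2)]
= 5.6 kcal/mol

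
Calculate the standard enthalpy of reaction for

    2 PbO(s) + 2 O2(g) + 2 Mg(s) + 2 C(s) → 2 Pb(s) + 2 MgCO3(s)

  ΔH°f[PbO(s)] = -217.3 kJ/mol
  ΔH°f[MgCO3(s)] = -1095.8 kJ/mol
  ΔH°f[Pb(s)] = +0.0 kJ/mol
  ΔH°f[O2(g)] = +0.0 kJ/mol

ΔHrxn = -1757.0 kJ/mol

Products: 2·(+0.0) + 2·(-1095.8) = -2191.6
Reactants: 2·(-217.3) + 2·(+0.0) + 2·(+0.0) + 2·(+0.0) = -434.6
ΔHrxn = (-2191.6) − (-434.6) = -1757.0 kJ/mol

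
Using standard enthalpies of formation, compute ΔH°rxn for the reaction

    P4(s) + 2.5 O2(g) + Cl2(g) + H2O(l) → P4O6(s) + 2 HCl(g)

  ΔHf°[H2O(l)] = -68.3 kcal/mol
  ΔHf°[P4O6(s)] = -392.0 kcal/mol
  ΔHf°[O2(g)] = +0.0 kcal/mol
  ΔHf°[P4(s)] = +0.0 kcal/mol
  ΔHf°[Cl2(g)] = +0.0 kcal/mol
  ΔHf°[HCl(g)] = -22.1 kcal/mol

Products: 1·(-392.0) + 2·(-22.1) = -436.2
Reactants: 1·(+0.0) + 5/2·(+0.0) + 1·(+0.0) + 1·(-68.3) = -68.3
ΔH°rxn = (-436.2) − (-68.3) = -367.9 kcal/mol

ΔH°rxn = -367.9 kcal/mol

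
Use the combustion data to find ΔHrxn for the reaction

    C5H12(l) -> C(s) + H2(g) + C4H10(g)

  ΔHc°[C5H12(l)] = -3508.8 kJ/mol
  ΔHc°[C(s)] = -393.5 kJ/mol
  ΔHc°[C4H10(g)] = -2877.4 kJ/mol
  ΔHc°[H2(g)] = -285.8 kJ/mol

ΔHrxn = 47.9 kJ/mol

Using ΔH = Σ nΔHc°(reactants) − Σ nΔHc°(products):
= [1·(-3508.8)] − [1·(-393.5) + 1·(-285.8) + 1·(-2877.4)]
= 47.9 kJ/mol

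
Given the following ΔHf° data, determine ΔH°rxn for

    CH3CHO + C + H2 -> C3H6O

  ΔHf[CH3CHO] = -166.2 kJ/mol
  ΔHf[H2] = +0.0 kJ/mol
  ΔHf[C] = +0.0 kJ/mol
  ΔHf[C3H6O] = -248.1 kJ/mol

Products: 1·(-248.1) = -248.1
Reactants: 1·(-166.2) + 1·(+0.0) + 1·(+0.0) = -166.2
ΔH°rxn = (-248.1) − (-166.2) = -81.9 kJ/mol

ΔH°rxn = -81.9 kJ/mol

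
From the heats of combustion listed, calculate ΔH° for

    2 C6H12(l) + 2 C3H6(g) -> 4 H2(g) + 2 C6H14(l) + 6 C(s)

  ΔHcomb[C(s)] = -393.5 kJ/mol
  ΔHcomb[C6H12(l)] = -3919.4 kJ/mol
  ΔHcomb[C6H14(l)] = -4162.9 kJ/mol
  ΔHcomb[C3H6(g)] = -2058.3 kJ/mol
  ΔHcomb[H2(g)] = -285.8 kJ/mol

With combustion enthalpies, reactants minus products:
= [2·(-3919.4) + 2·(-2058.3)] − [4·(-285.8) + 2·(-4162.9) + 6·(-393.5)]
= -125.4 kJ/mol

ΔH° = -125.4 kJ/mol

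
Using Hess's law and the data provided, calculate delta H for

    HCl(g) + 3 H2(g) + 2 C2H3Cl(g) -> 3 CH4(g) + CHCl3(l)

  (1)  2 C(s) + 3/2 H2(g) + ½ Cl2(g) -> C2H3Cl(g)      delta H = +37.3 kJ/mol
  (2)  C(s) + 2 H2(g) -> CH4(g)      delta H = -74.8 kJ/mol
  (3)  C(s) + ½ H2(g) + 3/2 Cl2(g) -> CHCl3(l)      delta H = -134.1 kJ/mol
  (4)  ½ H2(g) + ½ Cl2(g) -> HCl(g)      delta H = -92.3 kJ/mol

delta H = -340.8 kJ/mol

(1) reversed and × 2: (-2)·(+37.3) = -74.6 kJ/mol
(2) × 3: (3)·(-74.8) = -224.4 kJ/mol
(3) as written: -134.1 kJ/mol
(4) reversed: +92.3 kJ/mol
delta H = (-74.6) + (-224.4) + (-134.1) + (+92.3) = -340.8 kJ/mol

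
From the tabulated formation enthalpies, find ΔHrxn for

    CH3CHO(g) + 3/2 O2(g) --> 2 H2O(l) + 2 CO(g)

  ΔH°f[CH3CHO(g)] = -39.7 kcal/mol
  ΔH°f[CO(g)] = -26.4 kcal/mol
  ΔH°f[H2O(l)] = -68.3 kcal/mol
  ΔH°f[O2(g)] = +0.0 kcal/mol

ΔH°rxn = Σ nΔHf°(products) − Σ nΔHf°(reactants).
Products: 2·(-68.3) + 2·(-26.4) = -189.4
Reactants: 1·(-39.7) + 3/2·(+0.0) = -39.7
ΔHrxn = (-189.4) − (-39.7) = -149.7 kcal/mol

ΔHrxn = -149.7 kcal/mol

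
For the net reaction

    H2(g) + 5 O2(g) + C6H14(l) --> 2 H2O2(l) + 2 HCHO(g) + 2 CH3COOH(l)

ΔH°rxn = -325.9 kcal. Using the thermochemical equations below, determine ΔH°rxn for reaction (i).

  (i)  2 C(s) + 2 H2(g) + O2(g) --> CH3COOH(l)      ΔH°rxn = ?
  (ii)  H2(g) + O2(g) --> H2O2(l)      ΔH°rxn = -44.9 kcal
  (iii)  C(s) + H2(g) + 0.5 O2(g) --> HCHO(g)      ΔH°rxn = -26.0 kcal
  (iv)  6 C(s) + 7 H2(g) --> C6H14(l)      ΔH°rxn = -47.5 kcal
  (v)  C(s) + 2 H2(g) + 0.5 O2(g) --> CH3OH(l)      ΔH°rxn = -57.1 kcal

ΔH°rxn = -115.8 kcal

(i) × 2 (×2 to match 2 CH3COOH(l) in the target): contributes 2·x
(ii) × 2 (scale by 2 for the 2 H2O2(l)): (2)·(-44.9) = -89.8 kcal
(iii) × 2 (×2 to match 2 HCHO(g) in the target): (2)·(-26.0) = -52.0 kcal
(iv) reversed (reverse to put C6H14(l) on the reactant side): +47.5 kcal
(v): not needed (CH3OH(l) appears nowhere else).
-325.9 = (-89.8) + (-52.0) + (+47.5) + 2·x
x = (-325.9 − (-94.3)) / (2) = -115.8 kcal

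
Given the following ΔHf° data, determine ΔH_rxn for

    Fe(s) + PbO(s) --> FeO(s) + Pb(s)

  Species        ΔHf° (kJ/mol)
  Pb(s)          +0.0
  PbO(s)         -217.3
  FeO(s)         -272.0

ΔH_rxn = -54.7 kJ/mol

ΔH°rxn = Σ nΔHf°(products) − Σ nΔHf°(reactants).
Products: 1·(-272.0) + 1·(+0.0) = -272.0
Reactants: 1·(+0.0) + 1·(-217.3) = -217.3
ΔH_rxn = (-272.0) − (-217.3) = -54.7 kJ/mol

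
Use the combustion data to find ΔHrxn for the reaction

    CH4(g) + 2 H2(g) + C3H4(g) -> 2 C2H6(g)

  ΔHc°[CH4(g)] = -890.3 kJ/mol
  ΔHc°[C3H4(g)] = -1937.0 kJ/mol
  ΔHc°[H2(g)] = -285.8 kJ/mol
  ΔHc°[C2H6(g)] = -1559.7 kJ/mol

Using ΔH = Σ nΔHc°(reactants) − Σ nΔHc°(products):
= [1·(-890.3) + 2·(-285.8) + 1·(-1937.0)] − [2·(-1559.7)]
= -279.5 kJ/mol

ΔHrxn = -279.5 kJ/mol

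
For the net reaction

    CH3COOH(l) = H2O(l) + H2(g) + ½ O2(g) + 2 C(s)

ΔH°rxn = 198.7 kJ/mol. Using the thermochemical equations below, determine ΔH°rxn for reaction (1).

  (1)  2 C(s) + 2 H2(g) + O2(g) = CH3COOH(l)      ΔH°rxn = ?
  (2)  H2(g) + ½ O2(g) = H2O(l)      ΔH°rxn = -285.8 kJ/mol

(1) reversed: contributes −x
(2) as written: -285.8 kJ/mol
+198.7 = (-285.8) − x
x = (+198.7 − (-285.8)) / (-1) = -484.5 kJ/mol

ΔH°rxn = -484.5 kJ/mol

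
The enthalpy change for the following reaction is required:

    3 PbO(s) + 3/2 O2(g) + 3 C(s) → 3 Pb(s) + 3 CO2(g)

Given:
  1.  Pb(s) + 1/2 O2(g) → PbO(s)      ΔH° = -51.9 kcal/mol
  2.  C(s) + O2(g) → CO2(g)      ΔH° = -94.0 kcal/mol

eq. 1 reversed and × 3: (-3)·(-51.9) = +155.7 kcal/mol
eq. 2 × 3: (3)·(-94.0) = -282.0 kcal/mol
ΔH° = (-3)·(-51.9) + (3)·(-94.0) = -126.3 kcal/mol

ΔH° = -126.3 kcal/mol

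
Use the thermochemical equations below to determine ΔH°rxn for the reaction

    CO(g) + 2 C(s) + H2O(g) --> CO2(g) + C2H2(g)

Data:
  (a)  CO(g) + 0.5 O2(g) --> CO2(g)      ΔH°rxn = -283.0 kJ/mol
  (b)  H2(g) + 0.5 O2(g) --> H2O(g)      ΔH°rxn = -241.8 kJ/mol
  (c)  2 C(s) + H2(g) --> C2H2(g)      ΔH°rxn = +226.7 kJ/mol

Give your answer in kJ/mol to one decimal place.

ΔH°rxn = 185.5 kJ/mol

(a) as written: -283.0 kJ/mol
(b) reversed: +241.8 kJ/mol
(c) as written: +226.7 kJ/mol
Since enthalpy is a state function, ΔH°rxn = (1)·(-283.0) + (-1)·(-241.8) + (1)·(+226.7) = 185.5 kJ/mol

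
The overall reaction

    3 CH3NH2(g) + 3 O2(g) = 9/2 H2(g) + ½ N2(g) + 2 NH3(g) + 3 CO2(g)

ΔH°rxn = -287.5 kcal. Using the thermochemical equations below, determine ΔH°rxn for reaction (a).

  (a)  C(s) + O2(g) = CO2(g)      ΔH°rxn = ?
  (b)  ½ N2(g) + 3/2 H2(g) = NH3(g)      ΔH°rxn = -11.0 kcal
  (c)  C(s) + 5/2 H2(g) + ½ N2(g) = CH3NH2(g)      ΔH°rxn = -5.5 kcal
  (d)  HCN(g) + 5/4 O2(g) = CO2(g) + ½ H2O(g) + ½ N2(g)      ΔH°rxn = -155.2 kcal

(a) × 3: contributes 3·x
(b) × 2: (2)·(-11.0) = -22.0 kcal
(c) reversed and × 3: (-3)·(-5.5) = +16.5 kcal
(d): not needed.
-287.5 = (-22.0) + (+16.5) + 3·x
x = (-287.5 − (-5.5)) / (3) = -94.0 kcal

ΔH°rxn = -94.0 kcal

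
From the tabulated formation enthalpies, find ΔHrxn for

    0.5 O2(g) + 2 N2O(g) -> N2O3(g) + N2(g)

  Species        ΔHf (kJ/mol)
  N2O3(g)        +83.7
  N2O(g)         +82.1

ΔHrxn = -80.5 kJ/mol

ΔH°rxn = Σ nΔHf°(products) − Σ nΔHf°(reactants).
Products: 1·(+83.7) + 1·(+0.0) = +83.7
Reactants: 1/2·(+0.0) + 2·(+82.1) = +164.2
ΔHrxn = (+83.7) − (+164.2) = -80.5 kJ/mol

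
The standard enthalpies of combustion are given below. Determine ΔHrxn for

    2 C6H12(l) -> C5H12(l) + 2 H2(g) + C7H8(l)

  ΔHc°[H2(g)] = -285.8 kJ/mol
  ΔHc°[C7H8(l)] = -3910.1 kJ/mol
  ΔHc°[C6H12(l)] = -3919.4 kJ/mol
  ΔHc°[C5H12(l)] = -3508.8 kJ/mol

ΔHrxn = 151.7 kJ/mol

Using ΔH = Σ nΔHc°(reactants) − Σ nΔHc°(products):
= [2·(-3919.4)] − [1·(-3508.8) + 2·(-285.8) + 1·(-3910.1)]
= 151.7 kJ/mol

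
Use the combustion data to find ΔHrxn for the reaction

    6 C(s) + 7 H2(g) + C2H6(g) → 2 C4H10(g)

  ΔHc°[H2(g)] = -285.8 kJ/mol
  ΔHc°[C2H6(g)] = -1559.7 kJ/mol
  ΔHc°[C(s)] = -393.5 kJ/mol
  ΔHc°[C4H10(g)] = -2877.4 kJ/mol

Using ΔH = Σ nΔHc°(reactants) − Σ nΔHc°(products):
= [6·(-393.5) + 7·(-285.8) + 1·(-1559.7)] − [2·(-2877.4)]
= -166.5 kJ/mol

ΔHrxn = -166.5 kJ/mol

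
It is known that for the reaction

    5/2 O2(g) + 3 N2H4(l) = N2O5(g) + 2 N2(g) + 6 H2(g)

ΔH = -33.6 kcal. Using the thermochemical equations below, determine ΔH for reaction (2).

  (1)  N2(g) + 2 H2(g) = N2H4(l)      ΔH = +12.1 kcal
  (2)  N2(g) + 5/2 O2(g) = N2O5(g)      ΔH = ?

ΔH = 2.7 kcal

(1) reversed and × 3: (-3)·(+12.1) = -36.3 kcal
(2) as written: contributes x
-33.6 = (-36.3) + x
x = (-33.6 − (-36.3)) / (1) = 2.7 kcal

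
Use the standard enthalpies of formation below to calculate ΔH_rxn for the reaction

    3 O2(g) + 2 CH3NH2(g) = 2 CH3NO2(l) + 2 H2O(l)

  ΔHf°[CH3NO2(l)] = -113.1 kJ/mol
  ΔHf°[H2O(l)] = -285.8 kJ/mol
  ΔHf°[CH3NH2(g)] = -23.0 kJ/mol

Products: 2·(-113.1) + 2·(-285.8) = -797.8
Reactants: 3·(+0.0) + 2·(-23.0) = -46.0
ΔH_rxn = (-797.8) − (-46.0) = -751.8 kJ/mol

ΔH_rxn = -751.8 kJ/mol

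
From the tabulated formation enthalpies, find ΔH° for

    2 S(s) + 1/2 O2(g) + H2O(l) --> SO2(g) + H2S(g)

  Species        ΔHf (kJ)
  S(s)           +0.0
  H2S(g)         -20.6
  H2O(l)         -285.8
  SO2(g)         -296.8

ΔH°rxn = Σ nΔHf°(products) − Σ nΔHf°(reactants).
Products: 1·(-296.8) + 1·(-20.6) = -317.4
Reactants: 2·(+0.0) + 1/2·(+0.0) + 1·(-285.8) = -285.8
ΔH° = (-317.4) − (-285.8) = -31.6 kJ

ΔH° = -31.6 kJ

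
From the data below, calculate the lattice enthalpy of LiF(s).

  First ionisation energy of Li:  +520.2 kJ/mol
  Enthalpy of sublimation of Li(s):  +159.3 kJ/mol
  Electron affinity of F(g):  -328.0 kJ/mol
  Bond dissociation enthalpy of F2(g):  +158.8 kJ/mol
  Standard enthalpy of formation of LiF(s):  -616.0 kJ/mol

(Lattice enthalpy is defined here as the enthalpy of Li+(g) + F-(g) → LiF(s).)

U = -1046.9 kJ/mol

ΔHf° = 1·ΔHsub + 1·(ΣIE) + 1/2·D(F2) + 1·EA + U
-616.0 = 1·(+159.3) + 1·(+520.2) + 1/2·(+158.8) + 1·(-328.0) + U
U = -616.0 − (+430.9) = -1046.9 kJ/mol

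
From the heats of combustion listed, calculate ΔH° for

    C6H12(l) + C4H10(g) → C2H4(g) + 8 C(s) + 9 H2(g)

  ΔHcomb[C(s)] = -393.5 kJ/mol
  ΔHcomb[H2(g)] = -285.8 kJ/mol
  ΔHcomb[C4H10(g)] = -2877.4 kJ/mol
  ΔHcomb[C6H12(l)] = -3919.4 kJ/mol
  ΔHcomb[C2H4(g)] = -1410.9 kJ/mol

Using ΔH = Σ nΔHc°(reactants) − Σ nΔHc°(products):
= [1·(-3919.4) + 1·(-2877.4)] − [1·(-1410.9) + 8·(-393.5) + 9·(-285.8)]
= 334.3 kJ/mol

ΔH° = 334.3 kJ/mol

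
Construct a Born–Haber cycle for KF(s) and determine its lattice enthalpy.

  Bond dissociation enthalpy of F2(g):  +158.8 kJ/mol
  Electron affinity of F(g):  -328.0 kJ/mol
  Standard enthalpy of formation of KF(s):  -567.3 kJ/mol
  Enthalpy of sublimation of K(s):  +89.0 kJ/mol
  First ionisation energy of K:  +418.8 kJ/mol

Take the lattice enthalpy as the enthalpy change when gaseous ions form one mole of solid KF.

ΔHf° = 1·ΔHsub + 1·(ΣIE) + 1/2·D(F2) + 1·EA + U
-567.3 = 1·(+89.0) + 1·(+418.8) + 1/2·(+158.8) + 1·(-328.0) + U
U = -567.3 − (+259.2) = -826.5 kJ/mol

U = -826.5 kJ/mol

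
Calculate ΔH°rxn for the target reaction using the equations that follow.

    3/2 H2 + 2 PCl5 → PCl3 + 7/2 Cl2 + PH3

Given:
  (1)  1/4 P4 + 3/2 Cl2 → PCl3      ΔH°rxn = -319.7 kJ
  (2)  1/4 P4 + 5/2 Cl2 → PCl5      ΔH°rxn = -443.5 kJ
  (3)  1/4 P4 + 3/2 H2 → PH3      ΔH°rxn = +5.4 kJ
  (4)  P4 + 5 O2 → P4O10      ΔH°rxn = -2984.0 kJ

(1) as written (PCl3 already on the product side): -319.7 kJ
(2) reversed and × 2 (reverse to put PCl5 on the reactant side; ×2 to match 2 PCl5 in the target): (-2)·(-443.5) = +887.0 kJ
(3) as written (PH3 already on the product side): +5.4 kJ
(4): not needed (O2 appears nowhere else).
Summing the manipulated equations, ΔH°rxn = (1)·(-319.7) + (-2)·(-443.5) + (1)·(+5.4) = 572.7 kJ

ΔH°rxn = 572.7 kJ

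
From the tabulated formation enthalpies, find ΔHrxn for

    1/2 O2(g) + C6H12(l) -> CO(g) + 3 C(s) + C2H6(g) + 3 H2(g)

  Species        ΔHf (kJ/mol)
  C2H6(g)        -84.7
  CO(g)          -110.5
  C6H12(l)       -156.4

ΔHrxn = -38.8 kJ/mol

ΔH°rxn = Σ nΔHf°(products) − Σ nΔHf°(reactants).
Products: 1·(-110.5) + 3·(+0.0) + 1·(-84.7) + 3·(+0.0) = -195.2
Reactants: 1/2·(+0.0) + 1·(-156.4) = -156.4
ΔHrxn = (-195.2) − (-156.4) = -38.8 kJ/mol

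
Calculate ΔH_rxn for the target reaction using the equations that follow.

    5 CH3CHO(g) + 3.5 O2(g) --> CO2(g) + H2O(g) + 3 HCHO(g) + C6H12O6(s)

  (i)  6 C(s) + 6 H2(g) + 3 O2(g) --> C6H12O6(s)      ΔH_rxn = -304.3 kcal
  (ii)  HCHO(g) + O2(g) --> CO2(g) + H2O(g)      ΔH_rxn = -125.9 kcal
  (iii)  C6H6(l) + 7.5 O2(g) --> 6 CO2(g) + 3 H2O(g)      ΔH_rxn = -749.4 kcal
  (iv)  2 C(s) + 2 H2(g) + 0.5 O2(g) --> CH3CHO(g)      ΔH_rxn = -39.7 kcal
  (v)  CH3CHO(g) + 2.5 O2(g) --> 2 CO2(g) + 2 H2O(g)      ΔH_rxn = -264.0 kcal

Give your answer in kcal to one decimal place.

ΔH_rxn = -335.5 kcal

(i) as written (C6H12O6(s) already on the product side): -304.3 kcal
(ii) reversed and × 3 (HCHO(g) must end up as a product; scale by 3 for the 3 HCHO(g)): (-3)·(-125.9) = +377.7 kcal
(iii): not needed (C6H6(l) appears nowhere else).
(iv) reversed and × 3: (-3)·(-39.7) = +119.1 kcal
(v) × 2: (2)·(-264.0) = -528.0 kcal
By Hess's law, ΔH_rxn = (-304.3) + (+377.7) + (+119.1) + (-528.0) = -335.5 kcal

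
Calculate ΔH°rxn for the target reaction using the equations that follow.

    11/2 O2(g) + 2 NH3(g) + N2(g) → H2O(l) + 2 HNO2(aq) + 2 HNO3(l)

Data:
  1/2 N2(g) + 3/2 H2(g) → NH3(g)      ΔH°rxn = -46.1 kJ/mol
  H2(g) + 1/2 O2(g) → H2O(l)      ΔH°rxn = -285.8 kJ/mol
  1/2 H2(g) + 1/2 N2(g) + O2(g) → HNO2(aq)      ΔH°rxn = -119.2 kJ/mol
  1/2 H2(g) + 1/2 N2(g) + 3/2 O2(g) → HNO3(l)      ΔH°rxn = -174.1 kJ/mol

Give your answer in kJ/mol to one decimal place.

equation 1 reversed and × 2 (reverse to put NH3(g) on the reactant side; scale by 2 for the 2 NH3(g)): (-2)·(-46.1) = +92.2 kJ/mol
equation 2 as written (H2O(l) already on the product side): -285.8 kJ/mol
equation 3 × 2 (×2 to match 2 HNO2(aq) in the target): (2)·(-119.2) = -238.4 kJ/mol
equation 4 × 2 (scale by 2 for the 2 HNO3(l)): (2)·(-174.1) = -348.2 kJ/mol
Summing the manipulated equations, ΔH°rxn = (+92.2) + (-285.8) + (-238.4) + (-348.2) = -780.2 kJ/mol

ΔH°rxn = -780.2 kJ/mol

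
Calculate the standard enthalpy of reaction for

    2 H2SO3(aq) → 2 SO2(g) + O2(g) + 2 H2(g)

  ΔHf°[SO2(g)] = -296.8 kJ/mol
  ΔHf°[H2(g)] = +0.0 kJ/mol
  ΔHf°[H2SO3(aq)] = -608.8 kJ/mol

ΔH°rxn = Σ nΔHf°(products) − Σ nΔHf°(reactants).
Products: 2·(-296.8) + 1·(+0.0) + 2·(+0.0) = -593.6
Reactants: 2·(-608.8) = -1217.6
ΔHrxn = (-593.6) − (-1217.6) = 624.0 kJ/mol

ΔHrxn = 624.0 kJ/mol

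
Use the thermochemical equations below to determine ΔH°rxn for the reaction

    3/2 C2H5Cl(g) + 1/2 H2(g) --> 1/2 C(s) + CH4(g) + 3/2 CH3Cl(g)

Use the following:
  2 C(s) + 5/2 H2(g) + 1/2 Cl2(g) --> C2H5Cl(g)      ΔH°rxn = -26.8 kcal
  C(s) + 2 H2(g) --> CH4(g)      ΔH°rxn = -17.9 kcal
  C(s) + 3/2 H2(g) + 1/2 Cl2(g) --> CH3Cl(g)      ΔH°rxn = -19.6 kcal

equation 1 reversed and × 3/2: (-3/2)·(-26.8) = +40.2 kcal
equation 2 as written: -17.9 kcal
equation 3 × 3/2: (3/2)·(-19.6) = -29.4 kcal
ΔH°rxn = (+40.2) + (-17.9) + (-29.4) = -7.1 kcal

ΔH°rxn = -7.1 kcal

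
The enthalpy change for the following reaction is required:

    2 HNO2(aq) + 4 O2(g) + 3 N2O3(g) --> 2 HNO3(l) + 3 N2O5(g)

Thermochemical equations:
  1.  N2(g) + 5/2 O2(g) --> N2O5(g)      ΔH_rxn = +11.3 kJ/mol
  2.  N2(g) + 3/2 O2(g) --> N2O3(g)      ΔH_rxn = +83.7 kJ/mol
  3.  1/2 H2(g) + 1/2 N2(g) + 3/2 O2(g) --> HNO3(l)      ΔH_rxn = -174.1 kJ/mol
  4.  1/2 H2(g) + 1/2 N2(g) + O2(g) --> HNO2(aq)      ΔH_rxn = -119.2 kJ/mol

eq. 1 × 3: (3)·(+11.3) = +33.9 kJ/mol
eq. 2 reversed and × 3: (-3)·(+83.7) = -251.1 kJ/mol
eq. 3 × 2: (2)·(-174.1) = -348.2 kJ/mol
eq. 4 reversed and × 2: (-2)·(-119.2) = +238.4 kJ/mol
ΔH_rxn = (+33.9) + (-251.1) + (-348.2) + (+238.4) = -327.0 kJ/mol

ΔH_rxn = -327.0 kJ/mol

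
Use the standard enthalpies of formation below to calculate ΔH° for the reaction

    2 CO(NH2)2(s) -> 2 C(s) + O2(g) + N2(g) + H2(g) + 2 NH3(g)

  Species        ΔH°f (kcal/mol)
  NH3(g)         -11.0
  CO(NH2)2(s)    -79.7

ΔH°rxn = Σ nΔHf°(products) − Σ nΔHf°(reactants).
Products: 2·(+0.0) + 1·(+0.0) + 1·(+0.0) + 1·(+0.0) + 2·(-11.0) = -22.0
Reactants: 2·(-79.7) = -159.4
ΔH° = (-22.0) − (-159.4) = 137.4 kcal/mol

ΔH° = 137.4 kcal/mol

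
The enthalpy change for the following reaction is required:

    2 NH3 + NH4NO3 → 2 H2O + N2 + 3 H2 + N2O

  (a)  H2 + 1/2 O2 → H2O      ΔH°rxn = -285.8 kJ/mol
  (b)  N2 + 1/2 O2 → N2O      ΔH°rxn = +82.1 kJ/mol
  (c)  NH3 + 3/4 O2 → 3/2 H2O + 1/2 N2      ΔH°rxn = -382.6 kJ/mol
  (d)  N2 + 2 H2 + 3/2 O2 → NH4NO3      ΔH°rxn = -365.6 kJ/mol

ΔH°rxn = -31.7 kJ/mol

(a) reversed: +285.8 kJ/mol
(b) as written: +82.1 kJ/mol
(c) × 2: (2)·(-382.6) = -765.2 kJ/mol
(d) reversed: +365.6 kJ/mol
ΔH°rxn = (+285.8) + (+82.1) + (-765.2) + (+365.6) = -31.7 kJ/mol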